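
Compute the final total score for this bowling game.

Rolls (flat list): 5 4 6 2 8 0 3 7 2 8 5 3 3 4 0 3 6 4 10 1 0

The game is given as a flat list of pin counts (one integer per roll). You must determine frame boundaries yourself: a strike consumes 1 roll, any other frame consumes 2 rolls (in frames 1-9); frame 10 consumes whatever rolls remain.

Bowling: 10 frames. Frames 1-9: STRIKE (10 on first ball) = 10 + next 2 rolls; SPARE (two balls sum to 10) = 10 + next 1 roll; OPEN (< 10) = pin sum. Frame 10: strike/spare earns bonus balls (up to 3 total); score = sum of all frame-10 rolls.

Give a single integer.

Frame 1: OPEN (5+4=9). Cumulative: 9
Frame 2: OPEN (6+2=8). Cumulative: 17
Frame 3: OPEN (8+0=8). Cumulative: 25
Frame 4: SPARE (3+7=10). 10 + next roll (2) = 12. Cumulative: 37
Frame 5: SPARE (2+8=10). 10 + next roll (5) = 15. Cumulative: 52
Frame 6: OPEN (5+3=8). Cumulative: 60
Frame 7: OPEN (3+4=7). Cumulative: 67
Frame 8: OPEN (0+3=3). Cumulative: 70
Frame 9: SPARE (6+4=10). 10 + next roll (10) = 20. Cumulative: 90
Frame 10: STRIKE. Sum of all frame-10 rolls (10+1+0) = 11. Cumulative: 101

Answer: 101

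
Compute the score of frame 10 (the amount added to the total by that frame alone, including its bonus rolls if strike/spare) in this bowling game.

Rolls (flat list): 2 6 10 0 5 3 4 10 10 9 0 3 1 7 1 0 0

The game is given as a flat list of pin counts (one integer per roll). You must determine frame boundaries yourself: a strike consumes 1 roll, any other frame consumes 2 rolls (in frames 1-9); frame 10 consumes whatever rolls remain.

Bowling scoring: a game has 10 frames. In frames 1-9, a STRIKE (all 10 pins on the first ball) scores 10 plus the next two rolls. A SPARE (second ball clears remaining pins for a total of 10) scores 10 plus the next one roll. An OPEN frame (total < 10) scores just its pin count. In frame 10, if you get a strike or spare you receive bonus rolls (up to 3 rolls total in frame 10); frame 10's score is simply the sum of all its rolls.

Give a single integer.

Answer: 0

Derivation:
Frame 1: OPEN (2+6=8). Cumulative: 8
Frame 2: STRIKE. 10 + next two rolls (0+5) = 15. Cumulative: 23
Frame 3: OPEN (0+5=5). Cumulative: 28
Frame 4: OPEN (3+4=7). Cumulative: 35
Frame 5: STRIKE. 10 + next two rolls (10+9) = 29. Cumulative: 64
Frame 6: STRIKE. 10 + next two rolls (9+0) = 19. Cumulative: 83
Frame 7: OPEN (9+0=9). Cumulative: 92
Frame 8: OPEN (3+1=4). Cumulative: 96
Frame 9: OPEN (7+1=8). Cumulative: 104
Frame 10: OPEN. Sum of all frame-10 rolls (0+0) = 0. Cumulative: 104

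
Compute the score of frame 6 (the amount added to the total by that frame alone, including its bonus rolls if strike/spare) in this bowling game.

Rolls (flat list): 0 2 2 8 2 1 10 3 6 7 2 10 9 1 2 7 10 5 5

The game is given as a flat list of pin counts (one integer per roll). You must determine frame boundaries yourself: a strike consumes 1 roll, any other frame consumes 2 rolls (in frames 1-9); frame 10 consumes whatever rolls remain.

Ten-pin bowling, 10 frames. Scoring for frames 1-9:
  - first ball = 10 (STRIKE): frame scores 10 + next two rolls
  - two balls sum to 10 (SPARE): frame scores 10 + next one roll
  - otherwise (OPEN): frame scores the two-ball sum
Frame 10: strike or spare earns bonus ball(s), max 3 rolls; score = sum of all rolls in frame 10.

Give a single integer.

Frame 1: OPEN (0+2=2). Cumulative: 2
Frame 2: SPARE (2+8=10). 10 + next roll (2) = 12. Cumulative: 14
Frame 3: OPEN (2+1=3). Cumulative: 17
Frame 4: STRIKE. 10 + next two rolls (3+6) = 19. Cumulative: 36
Frame 5: OPEN (3+6=9). Cumulative: 45
Frame 6: OPEN (7+2=9). Cumulative: 54
Frame 7: STRIKE. 10 + next two rolls (9+1) = 20. Cumulative: 74
Frame 8: SPARE (9+1=10). 10 + next roll (2) = 12. Cumulative: 86

Answer: 9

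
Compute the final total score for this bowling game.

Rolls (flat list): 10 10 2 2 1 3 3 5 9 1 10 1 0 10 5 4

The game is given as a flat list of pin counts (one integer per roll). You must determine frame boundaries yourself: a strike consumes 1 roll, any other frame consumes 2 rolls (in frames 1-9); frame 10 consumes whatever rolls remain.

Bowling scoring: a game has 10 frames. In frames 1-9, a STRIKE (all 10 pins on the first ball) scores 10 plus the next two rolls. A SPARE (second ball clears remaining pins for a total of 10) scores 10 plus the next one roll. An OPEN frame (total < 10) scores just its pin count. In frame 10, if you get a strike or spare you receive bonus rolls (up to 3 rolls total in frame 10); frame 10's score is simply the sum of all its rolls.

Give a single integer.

Frame 1: STRIKE. 10 + next two rolls (10+2) = 22. Cumulative: 22
Frame 2: STRIKE. 10 + next two rolls (2+2) = 14. Cumulative: 36
Frame 3: OPEN (2+2=4). Cumulative: 40
Frame 4: OPEN (1+3=4). Cumulative: 44
Frame 5: OPEN (3+5=8). Cumulative: 52
Frame 6: SPARE (9+1=10). 10 + next roll (10) = 20. Cumulative: 72
Frame 7: STRIKE. 10 + next two rolls (1+0) = 11. Cumulative: 83
Frame 8: OPEN (1+0=1). Cumulative: 84
Frame 9: STRIKE. 10 + next two rolls (5+4) = 19. Cumulative: 103
Frame 10: OPEN. Sum of all frame-10 rolls (5+4) = 9. Cumulative: 112

Answer: 112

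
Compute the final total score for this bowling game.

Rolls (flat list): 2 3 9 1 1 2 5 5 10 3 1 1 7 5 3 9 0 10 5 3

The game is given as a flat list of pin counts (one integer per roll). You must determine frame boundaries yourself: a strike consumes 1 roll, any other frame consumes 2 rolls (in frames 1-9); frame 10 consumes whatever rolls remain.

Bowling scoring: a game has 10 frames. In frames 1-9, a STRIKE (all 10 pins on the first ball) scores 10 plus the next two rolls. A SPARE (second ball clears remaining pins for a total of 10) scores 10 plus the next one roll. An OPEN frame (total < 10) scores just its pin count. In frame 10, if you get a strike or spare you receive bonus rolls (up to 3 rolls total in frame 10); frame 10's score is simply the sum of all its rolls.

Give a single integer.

Frame 1: OPEN (2+3=5). Cumulative: 5
Frame 2: SPARE (9+1=10). 10 + next roll (1) = 11. Cumulative: 16
Frame 3: OPEN (1+2=3). Cumulative: 19
Frame 4: SPARE (5+5=10). 10 + next roll (10) = 20. Cumulative: 39
Frame 5: STRIKE. 10 + next two rolls (3+1) = 14. Cumulative: 53
Frame 6: OPEN (3+1=4). Cumulative: 57
Frame 7: OPEN (1+7=8). Cumulative: 65
Frame 8: OPEN (5+3=8). Cumulative: 73
Frame 9: OPEN (9+0=9). Cumulative: 82
Frame 10: STRIKE. Sum of all frame-10 rolls (10+5+3) = 18. Cumulative: 100

Answer: 100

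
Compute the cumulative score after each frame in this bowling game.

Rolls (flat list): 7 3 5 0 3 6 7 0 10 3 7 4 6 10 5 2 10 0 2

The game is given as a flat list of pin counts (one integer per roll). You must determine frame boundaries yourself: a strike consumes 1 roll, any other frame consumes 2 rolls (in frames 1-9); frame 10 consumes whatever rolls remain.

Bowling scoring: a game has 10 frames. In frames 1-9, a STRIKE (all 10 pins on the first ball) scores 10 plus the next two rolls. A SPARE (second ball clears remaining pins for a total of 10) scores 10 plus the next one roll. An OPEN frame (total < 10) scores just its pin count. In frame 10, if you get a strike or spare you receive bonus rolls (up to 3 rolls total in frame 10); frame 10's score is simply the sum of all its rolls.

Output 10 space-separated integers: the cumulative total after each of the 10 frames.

Frame 1: SPARE (7+3=10). 10 + next roll (5) = 15. Cumulative: 15
Frame 2: OPEN (5+0=5). Cumulative: 20
Frame 3: OPEN (3+6=9). Cumulative: 29
Frame 4: OPEN (7+0=7). Cumulative: 36
Frame 5: STRIKE. 10 + next two rolls (3+7) = 20. Cumulative: 56
Frame 6: SPARE (3+7=10). 10 + next roll (4) = 14. Cumulative: 70
Frame 7: SPARE (4+6=10). 10 + next roll (10) = 20. Cumulative: 90
Frame 8: STRIKE. 10 + next two rolls (5+2) = 17. Cumulative: 107
Frame 9: OPEN (5+2=7). Cumulative: 114
Frame 10: STRIKE. Sum of all frame-10 rolls (10+0+2) = 12. Cumulative: 126

Answer: 15 20 29 36 56 70 90 107 114 126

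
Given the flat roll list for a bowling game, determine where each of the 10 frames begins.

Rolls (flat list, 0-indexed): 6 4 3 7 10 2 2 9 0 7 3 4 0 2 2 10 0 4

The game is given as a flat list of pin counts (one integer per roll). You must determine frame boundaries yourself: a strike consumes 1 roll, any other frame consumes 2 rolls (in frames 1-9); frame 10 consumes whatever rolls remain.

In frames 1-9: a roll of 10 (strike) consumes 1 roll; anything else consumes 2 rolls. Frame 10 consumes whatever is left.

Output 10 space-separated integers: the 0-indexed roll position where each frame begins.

Answer: 0 2 4 5 7 9 11 13 15 16

Derivation:
Frame 1 starts at roll index 0: rolls=6,4 (sum=10), consumes 2 rolls
Frame 2 starts at roll index 2: rolls=3,7 (sum=10), consumes 2 rolls
Frame 3 starts at roll index 4: roll=10 (strike), consumes 1 roll
Frame 4 starts at roll index 5: rolls=2,2 (sum=4), consumes 2 rolls
Frame 5 starts at roll index 7: rolls=9,0 (sum=9), consumes 2 rolls
Frame 6 starts at roll index 9: rolls=7,3 (sum=10), consumes 2 rolls
Frame 7 starts at roll index 11: rolls=4,0 (sum=4), consumes 2 rolls
Frame 8 starts at roll index 13: rolls=2,2 (sum=4), consumes 2 rolls
Frame 9 starts at roll index 15: roll=10 (strike), consumes 1 roll
Frame 10 starts at roll index 16: 2 remaining rolls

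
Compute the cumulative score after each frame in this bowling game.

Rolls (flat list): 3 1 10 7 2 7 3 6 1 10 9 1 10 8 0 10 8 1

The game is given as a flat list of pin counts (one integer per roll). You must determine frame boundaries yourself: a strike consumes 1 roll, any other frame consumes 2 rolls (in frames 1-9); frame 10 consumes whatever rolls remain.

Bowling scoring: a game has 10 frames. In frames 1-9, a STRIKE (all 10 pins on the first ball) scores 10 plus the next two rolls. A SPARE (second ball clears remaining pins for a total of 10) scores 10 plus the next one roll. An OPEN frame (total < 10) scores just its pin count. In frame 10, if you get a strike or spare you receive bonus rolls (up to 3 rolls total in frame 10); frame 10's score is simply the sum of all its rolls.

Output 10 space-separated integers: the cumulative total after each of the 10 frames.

Answer: 4 23 32 48 55 75 95 113 121 140

Derivation:
Frame 1: OPEN (3+1=4). Cumulative: 4
Frame 2: STRIKE. 10 + next two rolls (7+2) = 19. Cumulative: 23
Frame 3: OPEN (7+2=9). Cumulative: 32
Frame 4: SPARE (7+3=10). 10 + next roll (6) = 16. Cumulative: 48
Frame 5: OPEN (6+1=7). Cumulative: 55
Frame 6: STRIKE. 10 + next two rolls (9+1) = 20. Cumulative: 75
Frame 7: SPARE (9+1=10). 10 + next roll (10) = 20. Cumulative: 95
Frame 8: STRIKE. 10 + next two rolls (8+0) = 18. Cumulative: 113
Frame 9: OPEN (8+0=8). Cumulative: 121
Frame 10: STRIKE. Sum of all frame-10 rolls (10+8+1) = 19. Cumulative: 140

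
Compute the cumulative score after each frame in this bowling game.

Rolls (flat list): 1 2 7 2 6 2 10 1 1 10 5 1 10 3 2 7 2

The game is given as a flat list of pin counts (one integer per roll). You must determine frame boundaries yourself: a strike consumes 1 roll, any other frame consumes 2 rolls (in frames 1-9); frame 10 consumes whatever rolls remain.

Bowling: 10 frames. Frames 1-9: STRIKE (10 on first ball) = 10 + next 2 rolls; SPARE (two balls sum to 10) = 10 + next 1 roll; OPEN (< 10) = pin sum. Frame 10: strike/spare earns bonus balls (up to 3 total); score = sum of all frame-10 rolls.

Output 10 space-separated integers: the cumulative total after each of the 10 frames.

Answer: 3 12 20 32 34 50 56 71 76 85

Derivation:
Frame 1: OPEN (1+2=3). Cumulative: 3
Frame 2: OPEN (7+2=9). Cumulative: 12
Frame 3: OPEN (6+2=8). Cumulative: 20
Frame 4: STRIKE. 10 + next two rolls (1+1) = 12. Cumulative: 32
Frame 5: OPEN (1+1=2). Cumulative: 34
Frame 6: STRIKE. 10 + next two rolls (5+1) = 16. Cumulative: 50
Frame 7: OPEN (5+1=6). Cumulative: 56
Frame 8: STRIKE. 10 + next two rolls (3+2) = 15. Cumulative: 71
Frame 9: OPEN (3+2=5). Cumulative: 76
Frame 10: OPEN. Sum of all frame-10 rolls (7+2) = 9. Cumulative: 85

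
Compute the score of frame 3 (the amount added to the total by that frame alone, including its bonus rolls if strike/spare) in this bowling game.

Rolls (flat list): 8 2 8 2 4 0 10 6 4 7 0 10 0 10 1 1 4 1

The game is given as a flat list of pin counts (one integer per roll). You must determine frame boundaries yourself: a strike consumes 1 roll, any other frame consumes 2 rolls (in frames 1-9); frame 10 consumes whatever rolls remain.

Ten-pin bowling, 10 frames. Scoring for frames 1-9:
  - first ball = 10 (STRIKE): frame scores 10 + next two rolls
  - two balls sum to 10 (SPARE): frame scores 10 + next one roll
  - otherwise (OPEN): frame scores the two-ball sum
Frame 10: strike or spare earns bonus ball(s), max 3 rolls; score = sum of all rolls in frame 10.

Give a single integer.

Answer: 4

Derivation:
Frame 1: SPARE (8+2=10). 10 + next roll (8) = 18. Cumulative: 18
Frame 2: SPARE (8+2=10). 10 + next roll (4) = 14. Cumulative: 32
Frame 3: OPEN (4+0=4). Cumulative: 36
Frame 4: STRIKE. 10 + next two rolls (6+4) = 20. Cumulative: 56
Frame 5: SPARE (6+4=10). 10 + next roll (7) = 17. Cumulative: 73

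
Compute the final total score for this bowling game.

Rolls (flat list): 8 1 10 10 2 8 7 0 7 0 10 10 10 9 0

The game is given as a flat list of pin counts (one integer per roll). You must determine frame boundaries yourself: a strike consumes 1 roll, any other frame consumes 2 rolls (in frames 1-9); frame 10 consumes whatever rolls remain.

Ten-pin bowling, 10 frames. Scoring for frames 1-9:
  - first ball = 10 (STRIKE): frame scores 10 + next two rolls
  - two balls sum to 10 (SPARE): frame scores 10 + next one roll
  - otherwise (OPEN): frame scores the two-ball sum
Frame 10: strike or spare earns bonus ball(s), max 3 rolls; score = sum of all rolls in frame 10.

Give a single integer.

Answer: 169

Derivation:
Frame 1: OPEN (8+1=9). Cumulative: 9
Frame 2: STRIKE. 10 + next two rolls (10+2) = 22. Cumulative: 31
Frame 3: STRIKE. 10 + next two rolls (2+8) = 20. Cumulative: 51
Frame 4: SPARE (2+8=10). 10 + next roll (7) = 17. Cumulative: 68
Frame 5: OPEN (7+0=7). Cumulative: 75
Frame 6: OPEN (7+0=7). Cumulative: 82
Frame 7: STRIKE. 10 + next two rolls (10+10) = 30. Cumulative: 112
Frame 8: STRIKE. 10 + next two rolls (10+9) = 29. Cumulative: 141
Frame 9: STRIKE. 10 + next two rolls (9+0) = 19. Cumulative: 160
Frame 10: OPEN. Sum of all frame-10 rolls (9+0) = 9. Cumulative: 169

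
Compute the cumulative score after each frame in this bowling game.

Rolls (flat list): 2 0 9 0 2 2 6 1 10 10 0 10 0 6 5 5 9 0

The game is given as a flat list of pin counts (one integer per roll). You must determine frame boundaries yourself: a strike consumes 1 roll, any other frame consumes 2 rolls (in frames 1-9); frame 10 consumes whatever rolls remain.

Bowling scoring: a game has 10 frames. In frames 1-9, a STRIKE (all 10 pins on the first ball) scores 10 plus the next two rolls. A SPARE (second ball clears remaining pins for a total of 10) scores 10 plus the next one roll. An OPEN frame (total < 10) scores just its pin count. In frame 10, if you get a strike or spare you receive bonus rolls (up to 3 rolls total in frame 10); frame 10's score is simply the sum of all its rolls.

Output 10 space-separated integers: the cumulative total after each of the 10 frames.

Frame 1: OPEN (2+0=2). Cumulative: 2
Frame 2: OPEN (9+0=9). Cumulative: 11
Frame 3: OPEN (2+2=4). Cumulative: 15
Frame 4: OPEN (6+1=7). Cumulative: 22
Frame 5: STRIKE. 10 + next two rolls (10+0) = 20. Cumulative: 42
Frame 6: STRIKE. 10 + next two rolls (0+10) = 20. Cumulative: 62
Frame 7: SPARE (0+10=10). 10 + next roll (0) = 10. Cumulative: 72
Frame 8: OPEN (0+6=6). Cumulative: 78
Frame 9: SPARE (5+5=10). 10 + next roll (9) = 19. Cumulative: 97
Frame 10: OPEN. Sum of all frame-10 rolls (9+0) = 9. Cumulative: 106

Answer: 2 11 15 22 42 62 72 78 97 106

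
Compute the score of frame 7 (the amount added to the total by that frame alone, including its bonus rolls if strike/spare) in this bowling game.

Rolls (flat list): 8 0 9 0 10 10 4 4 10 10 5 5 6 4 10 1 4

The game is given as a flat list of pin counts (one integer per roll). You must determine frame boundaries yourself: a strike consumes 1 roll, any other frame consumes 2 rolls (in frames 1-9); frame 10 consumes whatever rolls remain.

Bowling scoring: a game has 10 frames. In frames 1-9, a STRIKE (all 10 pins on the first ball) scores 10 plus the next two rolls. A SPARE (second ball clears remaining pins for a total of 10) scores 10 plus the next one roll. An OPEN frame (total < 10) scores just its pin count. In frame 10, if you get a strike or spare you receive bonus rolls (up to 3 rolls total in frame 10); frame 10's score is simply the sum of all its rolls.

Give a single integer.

Frame 1: OPEN (8+0=8). Cumulative: 8
Frame 2: OPEN (9+0=9). Cumulative: 17
Frame 3: STRIKE. 10 + next two rolls (10+4) = 24. Cumulative: 41
Frame 4: STRIKE. 10 + next two rolls (4+4) = 18. Cumulative: 59
Frame 5: OPEN (4+4=8). Cumulative: 67
Frame 6: STRIKE. 10 + next two rolls (10+5) = 25. Cumulative: 92
Frame 7: STRIKE. 10 + next two rolls (5+5) = 20. Cumulative: 112
Frame 8: SPARE (5+5=10). 10 + next roll (6) = 16. Cumulative: 128
Frame 9: SPARE (6+4=10). 10 + next roll (10) = 20. Cumulative: 148

Answer: 20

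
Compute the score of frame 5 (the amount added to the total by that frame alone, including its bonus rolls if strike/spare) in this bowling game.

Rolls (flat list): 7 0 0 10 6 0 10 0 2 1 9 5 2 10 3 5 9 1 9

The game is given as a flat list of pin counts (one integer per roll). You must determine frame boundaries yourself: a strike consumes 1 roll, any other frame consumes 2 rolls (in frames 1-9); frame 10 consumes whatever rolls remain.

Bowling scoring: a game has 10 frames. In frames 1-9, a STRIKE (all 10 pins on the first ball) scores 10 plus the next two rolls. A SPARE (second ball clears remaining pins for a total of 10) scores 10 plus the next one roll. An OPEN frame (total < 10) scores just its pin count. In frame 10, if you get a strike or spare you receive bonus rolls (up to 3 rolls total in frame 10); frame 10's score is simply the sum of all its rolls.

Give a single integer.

Answer: 2

Derivation:
Frame 1: OPEN (7+0=7). Cumulative: 7
Frame 2: SPARE (0+10=10). 10 + next roll (6) = 16. Cumulative: 23
Frame 3: OPEN (6+0=6). Cumulative: 29
Frame 4: STRIKE. 10 + next two rolls (0+2) = 12. Cumulative: 41
Frame 5: OPEN (0+2=2). Cumulative: 43
Frame 6: SPARE (1+9=10). 10 + next roll (5) = 15. Cumulative: 58
Frame 7: OPEN (5+2=7). Cumulative: 65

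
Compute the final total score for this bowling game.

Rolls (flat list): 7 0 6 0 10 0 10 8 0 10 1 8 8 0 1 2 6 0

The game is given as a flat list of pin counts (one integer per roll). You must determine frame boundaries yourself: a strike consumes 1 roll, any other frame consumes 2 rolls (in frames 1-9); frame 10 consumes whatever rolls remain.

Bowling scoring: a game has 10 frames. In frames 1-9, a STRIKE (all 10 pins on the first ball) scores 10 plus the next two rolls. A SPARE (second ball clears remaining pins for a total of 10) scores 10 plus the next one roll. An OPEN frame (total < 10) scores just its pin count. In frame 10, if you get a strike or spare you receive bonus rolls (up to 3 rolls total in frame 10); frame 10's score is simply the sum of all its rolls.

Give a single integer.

Answer: 104

Derivation:
Frame 1: OPEN (7+0=7). Cumulative: 7
Frame 2: OPEN (6+0=6). Cumulative: 13
Frame 3: STRIKE. 10 + next two rolls (0+10) = 20. Cumulative: 33
Frame 4: SPARE (0+10=10). 10 + next roll (8) = 18. Cumulative: 51
Frame 5: OPEN (8+0=8). Cumulative: 59
Frame 6: STRIKE. 10 + next two rolls (1+8) = 19. Cumulative: 78
Frame 7: OPEN (1+8=9). Cumulative: 87
Frame 8: OPEN (8+0=8). Cumulative: 95
Frame 9: OPEN (1+2=3). Cumulative: 98
Frame 10: OPEN. Sum of all frame-10 rolls (6+0) = 6. Cumulative: 104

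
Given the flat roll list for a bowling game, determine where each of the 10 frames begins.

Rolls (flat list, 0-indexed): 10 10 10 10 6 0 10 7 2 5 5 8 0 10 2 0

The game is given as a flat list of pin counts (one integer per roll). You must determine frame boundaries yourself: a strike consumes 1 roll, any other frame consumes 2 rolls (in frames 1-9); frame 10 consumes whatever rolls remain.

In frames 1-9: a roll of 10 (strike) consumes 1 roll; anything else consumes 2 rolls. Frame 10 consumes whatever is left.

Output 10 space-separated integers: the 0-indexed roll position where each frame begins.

Frame 1 starts at roll index 0: roll=10 (strike), consumes 1 roll
Frame 2 starts at roll index 1: roll=10 (strike), consumes 1 roll
Frame 3 starts at roll index 2: roll=10 (strike), consumes 1 roll
Frame 4 starts at roll index 3: roll=10 (strike), consumes 1 roll
Frame 5 starts at roll index 4: rolls=6,0 (sum=6), consumes 2 rolls
Frame 6 starts at roll index 6: roll=10 (strike), consumes 1 roll
Frame 7 starts at roll index 7: rolls=7,2 (sum=9), consumes 2 rolls
Frame 8 starts at roll index 9: rolls=5,5 (sum=10), consumes 2 rolls
Frame 9 starts at roll index 11: rolls=8,0 (sum=8), consumes 2 rolls
Frame 10 starts at roll index 13: 3 remaining rolls

Answer: 0 1 2 3 4 6 7 9 11 13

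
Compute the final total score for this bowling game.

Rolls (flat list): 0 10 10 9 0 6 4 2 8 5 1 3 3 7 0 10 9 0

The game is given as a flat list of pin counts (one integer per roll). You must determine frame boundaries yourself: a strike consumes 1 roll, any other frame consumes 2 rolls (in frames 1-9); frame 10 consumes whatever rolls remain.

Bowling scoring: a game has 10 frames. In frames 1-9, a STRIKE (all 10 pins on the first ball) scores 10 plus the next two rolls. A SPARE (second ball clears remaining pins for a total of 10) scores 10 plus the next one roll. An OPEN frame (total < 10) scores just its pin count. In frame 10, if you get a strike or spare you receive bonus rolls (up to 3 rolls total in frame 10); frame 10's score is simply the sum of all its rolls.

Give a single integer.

Answer: 122

Derivation:
Frame 1: SPARE (0+10=10). 10 + next roll (10) = 20. Cumulative: 20
Frame 2: STRIKE. 10 + next two rolls (9+0) = 19. Cumulative: 39
Frame 3: OPEN (9+0=9). Cumulative: 48
Frame 4: SPARE (6+4=10). 10 + next roll (2) = 12. Cumulative: 60
Frame 5: SPARE (2+8=10). 10 + next roll (5) = 15. Cumulative: 75
Frame 6: OPEN (5+1=6). Cumulative: 81
Frame 7: OPEN (3+3=6). Cumulative: 87
Frame 8: OPEN (7+0=7). Cumulative: 94
Frame 9: STRIKE. 10 + next two rolls (9+0) = 19. Cumulative: 113
Frame 10: OPEN. Sum of all frame-10 rolls (9+0) = 9. Cumulative: 122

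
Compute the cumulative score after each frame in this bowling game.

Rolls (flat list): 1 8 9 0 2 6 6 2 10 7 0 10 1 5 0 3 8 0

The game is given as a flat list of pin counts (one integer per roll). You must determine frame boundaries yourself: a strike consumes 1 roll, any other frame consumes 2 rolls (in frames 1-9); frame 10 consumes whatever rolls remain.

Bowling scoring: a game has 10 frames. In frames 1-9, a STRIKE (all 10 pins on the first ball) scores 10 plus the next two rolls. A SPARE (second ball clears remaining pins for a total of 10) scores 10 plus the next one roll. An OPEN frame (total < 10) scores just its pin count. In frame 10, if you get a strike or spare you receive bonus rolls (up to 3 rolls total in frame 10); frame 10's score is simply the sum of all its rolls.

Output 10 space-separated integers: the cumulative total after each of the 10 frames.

Frame 1: OPEN (1+8=9). Cumulative: 9
Frame 2: OPEN (9+0=9). Cumulative: 18
Frame 3: OPEN (2+6=8). Cumulative: 26
Frame 4: OPEN (6+2=8). Cumulative: 34
Frame 5: STRIKE. 10 + next two rolls (7+0) = 17. Cumulative: 51
Frame 6: OPEN (7+0=7). Cumulative: 58
Frame 7: STRIKE. 10 + next two rolls (1+5) = 16. Cumulative: 74
Frame 8: OPEN (1+5=6). Cumulative: 80
Frame 9: OPEN (0+3=3). Cumulative: 83
Frame 10: OPEN. Sum of all frame-10 rolls (8+0) = 8. Cumulative: 91

Answer: 9 18 26 34 51 58 74 80 83 91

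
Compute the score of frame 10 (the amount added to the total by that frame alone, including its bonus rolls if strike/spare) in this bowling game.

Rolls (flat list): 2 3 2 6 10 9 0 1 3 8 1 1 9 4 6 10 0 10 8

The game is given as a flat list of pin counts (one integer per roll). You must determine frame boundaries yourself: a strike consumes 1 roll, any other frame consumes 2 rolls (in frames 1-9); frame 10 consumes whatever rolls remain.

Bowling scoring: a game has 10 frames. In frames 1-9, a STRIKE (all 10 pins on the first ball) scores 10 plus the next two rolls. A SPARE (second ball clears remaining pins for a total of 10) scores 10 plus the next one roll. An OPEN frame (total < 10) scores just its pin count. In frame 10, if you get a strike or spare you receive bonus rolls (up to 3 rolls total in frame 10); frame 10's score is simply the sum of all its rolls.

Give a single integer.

Answer: 18

Derivation:
Frame 1: OPEN (2+3=5). Cumulative: 5
Frame 2: OPEN (2+6=8). Cumulative: 13
Frame 3: STRIKE. 10 + next two rolls (9+0) = 19. Cumulative: 32
Frame 4: OPEN (9+0=9). Cumulative: 41
Frame 5: OPEN (1+3=4). Cumulative: 45
Frame 6: OPEN (8+1=9). Cumulative: 54
Frame 7: SPARE (1+9=10). 10 + next roll (4) = 14. Cumulative: 68
Frame 8: SPARE (4+6=10). 10 + next roll (10) = 20. Cumulative: 88
Frame 9: STRIKE. 10 + next two rolls (0+10) = 20. Cumulative: 108
Frame 10: SPARE. Sum of all frame-10 rolls (0+10+8) = 18. Cumulative: 126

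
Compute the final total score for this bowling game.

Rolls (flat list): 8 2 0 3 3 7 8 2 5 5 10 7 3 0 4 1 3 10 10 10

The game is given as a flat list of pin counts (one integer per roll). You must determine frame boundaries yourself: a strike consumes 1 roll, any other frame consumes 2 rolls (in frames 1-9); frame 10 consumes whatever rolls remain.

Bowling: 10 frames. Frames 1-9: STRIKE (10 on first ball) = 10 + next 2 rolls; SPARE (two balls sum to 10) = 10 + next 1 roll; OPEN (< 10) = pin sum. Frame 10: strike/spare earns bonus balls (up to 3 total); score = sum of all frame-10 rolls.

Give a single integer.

Frame 1: SPARE (8+2=10). 10 + next roll (0) = 10. Cumulative: 10
Frame 2: OPEN (0+3=3). Cumulative: 13
Frame 3: SPARE (3+7=10). 10 + next roll (8) = 18. Cumulative: 31
Frame 4: SPARE (8+2=10). 10 + next roll (5) = 15. Cumulative: 46
Frame 5: SPARE (5+5=10). 10 + next roll (10) = 20. Cumulative: 66
Frame 6: STRIKE. 10 + next two rolls (7+3) = 20. Cumulative: 86
Frame 7: SPARE (7+3=10). 10 + next roll (0) = 10. Cumulative: 96
Frame 8: OPEN (0+4=4). Cumulative: 100
Frame 9: OPEN (1+3=4). Cumulative: 104
Frame 10: STRIKE. Sum of all frame-10 rolls (10+10+10) = 30. Cumulative: 134

Answer: 134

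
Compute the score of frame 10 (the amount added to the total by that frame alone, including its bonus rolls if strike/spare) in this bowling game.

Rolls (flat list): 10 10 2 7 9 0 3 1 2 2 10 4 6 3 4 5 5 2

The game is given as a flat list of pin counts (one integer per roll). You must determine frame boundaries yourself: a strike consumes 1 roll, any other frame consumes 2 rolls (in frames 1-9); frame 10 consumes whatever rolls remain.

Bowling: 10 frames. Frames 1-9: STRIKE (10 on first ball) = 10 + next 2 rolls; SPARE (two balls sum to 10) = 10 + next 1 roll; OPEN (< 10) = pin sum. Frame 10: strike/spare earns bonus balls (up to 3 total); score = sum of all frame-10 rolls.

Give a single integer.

Frame 1: STRIKE. 10 + next two rolls (10+2) = 22. Cumulative: 22
Frame 2: STRIKE. 10 + next two rolls (2+7) = 19. Cumulative: 41
Frame 3: OPEN (2+7=9). Cumulative: 50
Frame 4: OPEN (9+0=9). Cumulative: 59
Frame 5: OPEN (3+1=4). Cumulative: 63
Frame 6: OPEN (2+2=4). Cumulative: 67
Frame 7: STRIKE. 10 + next two rolls (4+6) = 20. Cumulative: 87
Frame 8: SPARE (4+6=10). 10 + next roll (3) = 13. Cumulative: 100
Frame 9: OPEN (3+4=7). Cumulative: 107
Frame 10: SPARE. Sum of all frame-10 rolls (5+5+2) = 12. Cumulative: 119

Answer: 12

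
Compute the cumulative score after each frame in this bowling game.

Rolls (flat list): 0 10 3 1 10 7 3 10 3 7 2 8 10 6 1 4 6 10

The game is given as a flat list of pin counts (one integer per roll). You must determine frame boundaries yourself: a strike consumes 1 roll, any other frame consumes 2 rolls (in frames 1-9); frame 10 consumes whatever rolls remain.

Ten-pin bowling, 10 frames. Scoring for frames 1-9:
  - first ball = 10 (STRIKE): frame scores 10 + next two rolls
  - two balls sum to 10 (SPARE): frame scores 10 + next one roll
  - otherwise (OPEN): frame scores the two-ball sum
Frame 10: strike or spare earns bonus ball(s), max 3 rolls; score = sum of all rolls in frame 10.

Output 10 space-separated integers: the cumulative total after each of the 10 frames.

Answer: 13 17 37 57 77 89 109 126 133 153

Derivation:
Frame 1: SPARE (0+10=10). 10 + next roll (3) = 13. Cumulative: 13
Frame 2: OPEN (3+1=4). Cumulative: 17
Frame 3: STRIKE. 10 + next two rolls (7+3) = 20. Cumulative: 37
Frame 4: SPARE (7+3=10). 10 + next roll (10) = 20. Cumulative: 57
Frame 5: STRIKE. 10 + next two rolls (3+7) = 20. Cumulative: 77
Frame 6: SPARE (3+7=10). 10 + next roll (2) = 12. Cumulative: 89
Frame 7: SPARE (2+8=10). 10 + next roll (10) = 20. Cumulative: 109
Frame 8: STRIKE. 10 + next two rolls (6+1) = 17. Cumulative: 126
Frame 9: OPEN (6+1=7). Cumulative: 133
Frame 10: SPARE. Sum of all frame-10 rolls (4+6+10) = 20. Cumulative: 153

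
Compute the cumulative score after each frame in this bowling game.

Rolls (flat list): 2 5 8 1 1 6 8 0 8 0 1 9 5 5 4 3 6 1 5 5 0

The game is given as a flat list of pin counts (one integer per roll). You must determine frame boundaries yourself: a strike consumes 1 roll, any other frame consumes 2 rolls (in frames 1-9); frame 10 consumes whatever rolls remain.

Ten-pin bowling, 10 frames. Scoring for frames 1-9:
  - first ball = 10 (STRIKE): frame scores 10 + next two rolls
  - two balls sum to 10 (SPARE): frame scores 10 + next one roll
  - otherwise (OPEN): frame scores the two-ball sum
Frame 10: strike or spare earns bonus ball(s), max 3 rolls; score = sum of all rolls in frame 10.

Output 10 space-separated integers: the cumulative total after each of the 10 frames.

Answer: 7 16 23 31 39 54 68 75 82 92

Derivation:
Frame 1: OPEN (2+5=7). Cumulative: 7
Frame 2: OPEN (8+1=9). Cumulative: 16
Frame 3: OPEN (1+6=7). Cumulative: 23
Frame 4: OPEN (8+0=8). Cumulative: 31
Frame 5: OPEN (8+0=8). Cumulative: 39
Frame 6: SPARE (1+9=10). 10 + next roll (5) = 15. Cumulative: 54
Frame 7: SPARE (5+5=10). 10 + next roll (4) = 14. Cumulative: 68
Frame 8: OPEN (4+3=7). Cumulative: 75
Frame 9: OPEN (6+1=7). Cumulative: 82
Frame 10: SPARE. Sum of all frame-10 rolls (5+5+0) = 10. Cumulative: 92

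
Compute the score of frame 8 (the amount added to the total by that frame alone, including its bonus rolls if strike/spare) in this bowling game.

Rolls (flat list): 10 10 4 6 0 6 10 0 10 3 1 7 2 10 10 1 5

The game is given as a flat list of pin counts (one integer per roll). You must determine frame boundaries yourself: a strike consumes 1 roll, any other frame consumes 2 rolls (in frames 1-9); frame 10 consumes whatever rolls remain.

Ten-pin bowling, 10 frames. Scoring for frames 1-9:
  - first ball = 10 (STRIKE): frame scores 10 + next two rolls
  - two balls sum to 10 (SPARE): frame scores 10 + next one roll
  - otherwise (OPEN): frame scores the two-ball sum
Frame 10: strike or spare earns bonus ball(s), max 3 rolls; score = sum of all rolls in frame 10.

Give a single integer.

Frame 1: STRIKE. 10 + next two rolls (10+4) = 24. Cumulative: 24
Frame 2: STRIKE. 10 + next two rolls (4+6) = 20. Cumulative: 44
Frame 3: SPARE (4+6=10). 10 + next roll (0) = 10. Cumulative: 54
Frame 4: OPEN (0+6=6). Cumulative: 60
Frame 5: STRIKE. 10 + next two rolls (0+10) = 20. Cumulative: 80
Frame 6: SPARE (0+10=10). 10 + next roll (3) = 13. Cumulative: 93
Frame 7: OPEN (3+1=4). Cumulative: 97
Frame 8: OPEN (7+2=9). Cumulative: 106
Frame 9: STRIKE. 10 + next two rolls (10+1) = 21. Cumulative: 127
Frame 10: STRIKE. Sum of all frame-10 rolls (10+1+5) = 16. Cumulative: 143

Answer: 9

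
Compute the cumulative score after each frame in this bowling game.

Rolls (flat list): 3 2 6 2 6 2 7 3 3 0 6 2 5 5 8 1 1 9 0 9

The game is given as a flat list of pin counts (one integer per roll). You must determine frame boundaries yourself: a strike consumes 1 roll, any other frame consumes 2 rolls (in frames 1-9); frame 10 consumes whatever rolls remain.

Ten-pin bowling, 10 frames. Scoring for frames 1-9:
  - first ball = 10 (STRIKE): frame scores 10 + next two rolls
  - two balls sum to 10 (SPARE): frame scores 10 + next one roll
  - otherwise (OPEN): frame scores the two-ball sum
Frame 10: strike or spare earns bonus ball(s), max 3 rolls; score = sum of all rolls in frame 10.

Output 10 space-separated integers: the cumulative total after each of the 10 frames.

Frame 1: OPEN (3+2=5). Cumulative: 5
Frame 2: OPEN (6+2=8). Cumulative: 13
Frame 3: OPEN (6+2=8). Cumulative: 21
Frame 4: SPARE (7+3=10). 10 + next roll (3) = 13. Cumulative: 34
Frame 5: OPEN (3+0=3). Cumulative: 37
Frame 6: OPEN (6+2=8). Cumulative: 45
Frame 7: SPARE (5+5=10). 10 + next roll (8) = 18. Cumulative: 63
Frame 8: OPEN (8+1=9). Cumulative: 72
Frame 9: SPARE (1+9=10). 10 + next roll (0) = 10. Cumulative: 82
Frame 10: OPEN. Sum of all frame-10 rolls (0+9) = 9. Cumulative: 91

Answer: 5 13 21 34 37 45 63 72 82 91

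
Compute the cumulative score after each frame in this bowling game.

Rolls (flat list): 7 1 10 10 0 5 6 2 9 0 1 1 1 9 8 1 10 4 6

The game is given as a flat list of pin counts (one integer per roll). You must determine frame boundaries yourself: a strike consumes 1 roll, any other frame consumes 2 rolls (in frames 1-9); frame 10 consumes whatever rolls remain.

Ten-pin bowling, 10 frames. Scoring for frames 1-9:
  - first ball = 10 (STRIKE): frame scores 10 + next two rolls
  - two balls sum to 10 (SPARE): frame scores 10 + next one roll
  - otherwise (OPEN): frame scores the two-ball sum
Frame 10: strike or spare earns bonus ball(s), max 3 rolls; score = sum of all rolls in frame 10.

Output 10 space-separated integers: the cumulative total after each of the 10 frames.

Frame 1: OPEN (7+1=8). Cumulative: 8
Frame 2: STRIKE. 10 + next two rolls (10+0) = 20. Cumulative: 28
Frame 3: STRIKE. 10 + next two rolls (0+5) = 15. Cumulative: 43
Frame 4: OPEN (0+5=5). Cumulative: 48
Frame 5: OPEN (6+2=8). Cumulative: 56
Frame 6: OPEN (9+0=9). Cumulative: 65
Frame 7: OPEN (1+1=2). Cumulative: 67
Frame 8: SPARE (1+9=10). 10 + next roll (8) = 18. Cumulative: 85
Frame 9: OPEN (8+1=9). Cumulative: 94
Frame 10: STRIKE. Sum of all frame-10 rolls (10+4+6) = 20. Cumulative: 114

Answer: 8 28 43 48 56 65 67 85 94 114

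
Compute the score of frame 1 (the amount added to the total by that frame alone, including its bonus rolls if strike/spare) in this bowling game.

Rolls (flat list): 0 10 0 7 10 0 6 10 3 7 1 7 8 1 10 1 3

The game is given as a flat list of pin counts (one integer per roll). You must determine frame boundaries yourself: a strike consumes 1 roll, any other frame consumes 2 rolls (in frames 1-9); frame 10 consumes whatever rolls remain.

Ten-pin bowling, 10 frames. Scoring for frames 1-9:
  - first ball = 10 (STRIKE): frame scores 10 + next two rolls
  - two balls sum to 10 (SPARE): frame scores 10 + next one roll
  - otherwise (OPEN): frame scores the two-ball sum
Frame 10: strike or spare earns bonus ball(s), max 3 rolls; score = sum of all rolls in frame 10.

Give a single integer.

Answer: 10

Derivation:
Frame 1: SPARE (0+10=10). 10 + next roll (0) = 10. Cumulative: 10
Frame 2: OPEN (0+7=7). Cumulative: 17
Frame 3: STRIKE. 10 + next two rolls (0+6) = 16. Cumulative: 33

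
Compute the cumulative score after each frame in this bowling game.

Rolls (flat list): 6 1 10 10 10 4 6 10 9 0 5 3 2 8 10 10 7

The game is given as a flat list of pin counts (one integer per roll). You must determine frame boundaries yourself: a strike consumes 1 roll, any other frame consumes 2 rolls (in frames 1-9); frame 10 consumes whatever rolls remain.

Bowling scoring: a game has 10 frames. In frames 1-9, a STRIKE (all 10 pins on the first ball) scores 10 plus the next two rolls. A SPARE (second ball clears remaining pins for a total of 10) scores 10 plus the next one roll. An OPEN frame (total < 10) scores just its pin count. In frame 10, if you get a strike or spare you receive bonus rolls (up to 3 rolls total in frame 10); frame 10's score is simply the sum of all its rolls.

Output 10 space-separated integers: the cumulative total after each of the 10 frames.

Answer: 7 37 61 81 101 120 129 137 157 184

Derivation:
Frame 1: OPEN (6+1=7). Cumulative: 7
Frame 2: STRIKE. 10 + next two rolls (10+10) = 30. Cumulative: 37
Frame 3: STRIKE. 10 + next two rolls (10+4) = 24. Cumulative: 61
Frame 4: STRIKE. 10 + next two rolls (4+6) = 20. Cumulative: 81
Frame 5: SPARE (4+6=10). 10 + next roll (10) = 20. Cumulative: 101
Frame 6: STRIKE. 10 + next two rolls (9+0) = 19. Cumulative: 120
Frame 7: OPEN (9+0=9). Cumulative: 129
Frame 8: OPEN (5+3=8). Cumulative: 137
Frame 9: SPARE (2+8=10). 10 + next roll (10) = 20. Cumulative: 157
Frame 10: STRIKE. Sum of all frame-10 rolls (10+10+7) = 27. Cumulative: 184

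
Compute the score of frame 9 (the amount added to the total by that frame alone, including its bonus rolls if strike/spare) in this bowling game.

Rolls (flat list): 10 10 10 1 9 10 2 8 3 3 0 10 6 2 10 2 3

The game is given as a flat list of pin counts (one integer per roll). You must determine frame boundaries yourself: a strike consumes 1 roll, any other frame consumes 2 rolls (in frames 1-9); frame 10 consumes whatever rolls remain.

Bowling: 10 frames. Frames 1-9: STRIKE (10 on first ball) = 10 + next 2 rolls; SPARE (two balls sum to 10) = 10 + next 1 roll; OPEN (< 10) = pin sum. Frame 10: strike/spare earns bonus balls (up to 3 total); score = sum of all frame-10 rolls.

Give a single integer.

Frame 1: STRIKE. 10 + next two rolls (10+10) = 30. Cumulative: 30
Frame 2: STRIKE. 10 + next two rolls (10+1) = 21. Cumulative: 51
Frame 3: STRIKE. 10 + next two rolls (1+9) = 20. Cumulative: 71
Frame 4: SPARE (1+9=10). 10 + next roll (10) = 20. Cumulative: 91
Frame 5: STRIKE. 10 + next two rolls (2+8) = 20. Cumulative: 111
Frame 6: SPARE (2+8=10). 10 + next roll (3) = 13. Cumulative: 124
Frame 7: OPEN (3+3=6). Cumulative: 130
Frame 8: SPARE (0+10=10). 10 + next roll (6) = 16. Cumulative: 146
Frame 9: OPEN (6+2=8). Cumulative: 154
Frame 10: STRIKE. Sum of all frame-10 rolls (10+2+3) = 15. Cumulative: 169

Answer: 8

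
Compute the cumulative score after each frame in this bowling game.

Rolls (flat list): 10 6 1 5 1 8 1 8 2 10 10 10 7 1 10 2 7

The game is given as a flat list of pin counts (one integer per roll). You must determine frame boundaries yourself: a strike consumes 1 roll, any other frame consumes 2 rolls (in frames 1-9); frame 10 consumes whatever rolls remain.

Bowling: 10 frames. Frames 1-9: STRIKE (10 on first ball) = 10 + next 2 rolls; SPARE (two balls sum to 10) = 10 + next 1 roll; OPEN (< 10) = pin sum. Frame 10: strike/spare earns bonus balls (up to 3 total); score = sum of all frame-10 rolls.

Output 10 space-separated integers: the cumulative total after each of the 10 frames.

Frame 1: STRIKE. 10 + next two rolls (6+1) = 17. Cumulative: 17
Frame 2: OPEN (6+1=7). Cumulative: 24
Frame 3: OPEN (5+1=6). Cumulative: 30
Frame 4: OPEN (8+1=9). Cumulative: 39
Frame 5: SPARE (8+2=10). 10 + next roll (10) = 20. Cumulative: 59
Frame 6: STRIKE. 10 + next two rolls (10+10) = 30. Cumulative: 89
Frame 7: STRIKE. 10 + next two rolls (10+7) = 27. Cumulative: 116
Frame 8: STRIKE. 10 + next two rolls (7+1) = 18. Cumulative: 134
Frame 9: OPEN (7+1=8). Cumulative: 142
Frame 10: STRIKE. Sum of all frame-10 rolls (10+2+7) = 19. Cumulative: 161

Answer: 17 24 30 39 59 89 116 134 142 161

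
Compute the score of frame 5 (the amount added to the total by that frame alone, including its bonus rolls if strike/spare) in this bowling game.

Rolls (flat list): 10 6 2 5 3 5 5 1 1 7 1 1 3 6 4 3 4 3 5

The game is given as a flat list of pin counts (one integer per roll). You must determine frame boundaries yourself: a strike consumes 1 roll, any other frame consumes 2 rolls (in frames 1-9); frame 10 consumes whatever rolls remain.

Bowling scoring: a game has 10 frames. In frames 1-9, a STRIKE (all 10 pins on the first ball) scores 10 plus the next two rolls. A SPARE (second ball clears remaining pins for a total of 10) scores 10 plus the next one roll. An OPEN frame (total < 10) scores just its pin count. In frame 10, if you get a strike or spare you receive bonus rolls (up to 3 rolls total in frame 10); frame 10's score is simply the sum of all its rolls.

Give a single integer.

Answer: 2

Derivation:
Frame 1: STRIKE. 10 + next two rolls (6+2) = 18. Cumulative: 18
Frame 2: OPEN (6+2=8). Cumulative: 26
Frame 3: OPEN (5+3=8). Cumulative: 34
Frame 4: SPARE (5+5=10). 10 + next roll (1) = 11. Cumulative: 45
Frame 5: OPEN (1+1=2). Cumulative: 47
Frame 6: OPEN (7+1=8). Cumulative: 55
Frame 7: OPEN (1+3=4). Cumulative: 59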